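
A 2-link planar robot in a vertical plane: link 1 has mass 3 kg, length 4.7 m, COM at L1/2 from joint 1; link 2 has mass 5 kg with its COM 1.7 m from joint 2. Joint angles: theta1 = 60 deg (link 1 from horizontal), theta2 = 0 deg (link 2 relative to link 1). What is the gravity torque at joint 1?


Horizontal distance from joint 1 to link-1 COM:
  x_c1 = (L1/2)*cos(t1) = 2.35 * 0.5 = 1.175 m
Horizontal distance from joint 1 to link-2 COM:
  x_c2 = L1*cos(t1) + Lc2*cos(t1+t2)
       = 4.7*0.5 + 1.7*0.5 = 3.2 m
tau1 = m1*g*x_c1 + m2*g*x_c2
     = 3*9.81*1.175 + 5*9.81*3.2
     = 34.5803 + 156.96
     = 191.5403 Nm


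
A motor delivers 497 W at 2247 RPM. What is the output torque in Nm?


omega = 2247 * 2*pi/60 = 235.3053 rad/s
tau = P / omega = 497 / 235.3053
= 2.1121 Nm


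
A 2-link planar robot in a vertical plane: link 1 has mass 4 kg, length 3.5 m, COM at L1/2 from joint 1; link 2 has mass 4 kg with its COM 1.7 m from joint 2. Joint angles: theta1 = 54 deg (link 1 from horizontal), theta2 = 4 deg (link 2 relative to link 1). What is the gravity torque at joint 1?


Horizontal distance from joint 1 to link-1 COM:
  x_c1 = (L1/2)*cos(t1) = 1.75 * 0.5878 = 1.0286 m
Horizontal distance from joint 1 to link-2 COM:
  x_c2 = L1*cos(t1) + Lc2*cos(t1+t2)
       = 3.5*0.5878 + 1.7*0.5299 = 2.9581 m
tau1 = m1*g*x_c1 + m2*g*x_c2
     = 4*9.81*1.0286 + 4*9.81*2.9581
     = 40.3632 + 116.0763
     = 156.4395 Nm


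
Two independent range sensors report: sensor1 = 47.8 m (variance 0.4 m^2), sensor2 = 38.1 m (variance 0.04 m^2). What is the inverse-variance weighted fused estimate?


w1 = (1/var1) / (1/var1 + 1/var2)
   = 2.5 / (2.5 + 25.0) = 0.0909
w2 = 1 - w1 = 0.9091
fused = w1*s1 + w2*s2 = 4.3455 + 34.6364
= 38.9818 m


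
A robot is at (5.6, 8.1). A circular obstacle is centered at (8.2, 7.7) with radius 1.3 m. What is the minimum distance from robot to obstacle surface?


center_dist = sqrt((5.6-8.2)^2 + (8.1-7.7)^2)
= sqrt(6.76 + 0.16)
= 2.6306
min_dist = center_dist - radius = 2.6306 - 1.3 = 1.3306 m


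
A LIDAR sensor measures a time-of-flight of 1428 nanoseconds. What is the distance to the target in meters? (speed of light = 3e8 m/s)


tof = 1428 ns = 1.428e-06 s
dist = c * tof / 2
= 3e8 * 1.428e-06 / 2
= 214.2 m


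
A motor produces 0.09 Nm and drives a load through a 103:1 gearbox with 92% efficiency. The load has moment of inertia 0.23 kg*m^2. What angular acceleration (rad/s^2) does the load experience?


tau_out = tau_motor * N * eta
= 0.09 * 103 * 0.92 = 8.5284 Nm
alpha = tau_out / I = 8.5284 / 0.23
= 37.08 rad/s^2


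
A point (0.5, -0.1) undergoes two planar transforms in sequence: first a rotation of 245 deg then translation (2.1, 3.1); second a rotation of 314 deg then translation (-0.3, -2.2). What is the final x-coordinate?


After transform 1:
x1 = cos(245)*0.5 - sin(245)*-0.1 + 2.1 = 1.7981
y1 = sin(245)*0.5 + cos(245)*-0.1 + 3.1 = 2.6891
After transform 2:
x2 = cos(314)*1.7981 - sin(314)*2.6891 + -0.3
= 2.8834


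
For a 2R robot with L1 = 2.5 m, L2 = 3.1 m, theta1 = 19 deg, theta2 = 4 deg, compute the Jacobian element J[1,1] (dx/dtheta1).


J[1,1] = -L1*sin(t1) - L2*sin(t1+t2)
= -2.5*sin(19) - 3.1*sin(23)
= -2.0252


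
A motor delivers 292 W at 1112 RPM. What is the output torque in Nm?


omega = 1112 * 2*pi/60 = 116.4484 rad/s
tau = P / omega = 292 / 116.4484
= 2.5075 Nm


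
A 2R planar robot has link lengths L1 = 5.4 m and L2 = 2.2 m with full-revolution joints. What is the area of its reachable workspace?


r_max = L1 + L2 = 7.6 m
r_min = |L1 - L2| = 3.2 m
Area = pi*(r_max^2 - r_min^2)
= pi*(57.76 - 10.24)
= pi * 47.52
= 149.2885 m^2


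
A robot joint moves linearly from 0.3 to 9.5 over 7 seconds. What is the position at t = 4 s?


s = t/T = 4/7 = 0.5714
p(t) = p0 + (pf-p0)*s
= 0.3 + (9.5 - 0.3) * 0.5714
= 5.5571


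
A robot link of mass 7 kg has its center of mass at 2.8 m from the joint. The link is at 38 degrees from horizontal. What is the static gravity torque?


tau = m*g*L*cos(angle)
= 7 * 9.81 * 2.8 * cos(38 deg)
= 7 * 9.81 * 2.8 * 0.788
= 151.5156 Nm


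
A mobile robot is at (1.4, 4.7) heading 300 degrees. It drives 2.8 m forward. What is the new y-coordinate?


y_new = y0 + d*sin(theta)
= 4.7 + 2.8*sin(300)
= 4.7 + -2.4249
= 2.2751


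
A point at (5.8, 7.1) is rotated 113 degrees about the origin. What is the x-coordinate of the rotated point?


x' = x*cos(theta) - y*sin(theta)
cos(113 deg) = -0.3907, sin(113 deg) = 0.9205
x' = 5.8 * -0.3907 - 7.1 * 0.9205
= -2.2662 - 6.5356
= -8.8018


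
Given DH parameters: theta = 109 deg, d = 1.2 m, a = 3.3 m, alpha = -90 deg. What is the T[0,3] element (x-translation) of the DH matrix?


T[0,3] = a * cos(theta)
= 3.3 * cos(109 deg)
= 3.3 * -0.3256
= -1.0744


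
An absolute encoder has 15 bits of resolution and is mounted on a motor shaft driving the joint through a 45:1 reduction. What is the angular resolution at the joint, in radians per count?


counts = 2^15 = 32768
effective counts at joint = 32768 * 45 = 1474560
resolution = 2*pi / 1474560
= 4.2611e-06 rad/count


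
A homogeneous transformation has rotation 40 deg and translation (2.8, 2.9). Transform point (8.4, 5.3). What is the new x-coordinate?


x' = cos(theta)*px - sin(theta)*py + tx
= 0.766*8.4 - 0.6428*5.3 + 2.8
= 5.828


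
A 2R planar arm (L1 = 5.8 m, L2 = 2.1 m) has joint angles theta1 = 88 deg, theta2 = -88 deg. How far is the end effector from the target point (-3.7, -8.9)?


End effector via forward kinematics:
x = L1*cos(t1) + L2*cos(t1+t2) = 2.3024
y = L1*sin(t1) + L2*sin(t1+t2) = 5.7965
Distance to target:
d = sqrt((-3.7 - 2.3024)^2 + (-8.9 - 5.7965)^2)
= sqrt(36.029 + 215.9861)
= 15.875 m


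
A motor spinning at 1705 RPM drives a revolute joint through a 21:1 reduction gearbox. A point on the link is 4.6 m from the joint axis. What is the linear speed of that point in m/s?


omega_motor = 1705 * 2*pi/60 = 178.5472 rad/s
omega_joint = omega_motor / 21 = 8.5022 rad/s
v = omega_joint * r = 8.5022 * 4.6
= 39.1103 m/s


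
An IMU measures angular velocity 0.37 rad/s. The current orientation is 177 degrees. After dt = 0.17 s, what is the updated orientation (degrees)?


delta_theta = w * dt = 0.37 * 0.17 = 0.0629 rad
= 3.6039 deg
theta_new = 177 + 3.6039 = 180.6039 deg


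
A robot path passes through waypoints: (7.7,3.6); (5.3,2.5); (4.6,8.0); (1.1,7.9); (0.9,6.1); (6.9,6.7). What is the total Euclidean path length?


Segment lengths:
  seg1 = sqrt((-2.4)^2 + (-1.1)^2) = 2.6401
  seg2 = sqrt((-0.7)^2 + (5.5)^2) = 5.5444
  seg3 = sqrt((-3.5)^2 + (-0.1)^2) = 3.5014
  seg4 = sqrt((-0.2)^2 + (-1.8)^2) = 1.8111
  seg5 = sqrt((6.0)^2 + (0.6)^2) = 6.0299
Total = 19.5269


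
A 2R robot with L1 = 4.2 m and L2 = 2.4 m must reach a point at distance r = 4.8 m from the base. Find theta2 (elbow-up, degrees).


cos(theta2) = (r^2 - L1^2 - L2^2) / (2*L1*L2)
cos(theta2) = (23.04 - 17.64 - 5.76) / 20.16
cos(theta2) = -0.017857
theta2 = 91.0232 degrees


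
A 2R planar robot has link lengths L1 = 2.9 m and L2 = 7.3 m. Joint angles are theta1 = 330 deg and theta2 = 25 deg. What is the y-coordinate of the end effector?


Convert angles to radians: theta1 = 5.7596, theta2 = 0.4363
y = L1*sin(theta1) + L2*sin(theta1+theta2)
y = -1.45 + -0.6362
y = -2.0862


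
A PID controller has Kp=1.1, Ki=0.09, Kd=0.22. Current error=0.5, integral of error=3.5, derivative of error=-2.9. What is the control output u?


u = Kp*e + Ki*int(e) + Kd*de/dt
= 1.1*0.5 + 0.09*3.5 + 0.22*(-2.9)
= 0.55 + 0.315 + -0.638
= 0.227


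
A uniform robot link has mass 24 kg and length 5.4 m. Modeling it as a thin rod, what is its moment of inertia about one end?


I = (1/3) * m * L^2
= (1/3) * 24 * 5.4^2
= 0.333333 * 24 * 29.16
= 233.28 kg*m^2


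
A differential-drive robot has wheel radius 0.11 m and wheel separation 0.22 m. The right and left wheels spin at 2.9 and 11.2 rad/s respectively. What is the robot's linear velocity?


vR = r*wR = 0.11*2.9 = 0.319 m/s
vL = r*wL = 0.11*11.2 = 1.232 m/s
v = (vR+vL)/2 = 0.7755 m/s
omega = (vR-vL)/L = -4.15 rad/s
linear velocity = 0.7755 m/s


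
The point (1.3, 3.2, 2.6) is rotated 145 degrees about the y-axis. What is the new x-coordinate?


Rotation about y-axis: x' = x*cos(theta) + z*sin(theta)
= 1.3 * -0.8192 + 2.6 * 0.5736
= 0.4264


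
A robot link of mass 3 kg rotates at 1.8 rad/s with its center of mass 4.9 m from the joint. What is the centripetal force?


F = m * omega^2 * r
= 3 * 1.8^2 * 4.9
= 3 * 3.24 * 4.9
= 47.628 N


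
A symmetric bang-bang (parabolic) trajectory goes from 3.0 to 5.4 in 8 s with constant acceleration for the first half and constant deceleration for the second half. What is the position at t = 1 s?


Symmetric rest-to-rest: each phase covers (pf-p0)/2 in time T/2. 0.5*a*(T/2)^2 = (pf-p0)/2 => a = 4*(pf-p0)/T^2
a = 4*(5.4-3.0)/8^2 = 0.15
t = 1 is in the acceleration phase (t <= T/2).
p = p0 + 0.5*a*t^2 = 3.0 + 0.5*0.15*1^2
= 3.075


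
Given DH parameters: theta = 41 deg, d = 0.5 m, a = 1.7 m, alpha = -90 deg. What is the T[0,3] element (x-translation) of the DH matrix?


T[0,3] = a * cos(theta)
= 1.7 * cos(41 deg)
= 1.7 * 0.7547
= 1.283


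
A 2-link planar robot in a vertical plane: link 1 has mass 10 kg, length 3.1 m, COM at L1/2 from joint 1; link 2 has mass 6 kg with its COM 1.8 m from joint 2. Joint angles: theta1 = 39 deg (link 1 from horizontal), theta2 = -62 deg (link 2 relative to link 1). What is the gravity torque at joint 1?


Horizontal distance from joint 1 to link-1 COM:
  x_c1 = (L1/2)*cos(t1) = 1.55 * 0.7771 = 1.2046 m
Horizontal distance from joint 1 to link-2 COM:
  x_c2 = L1*cos(t1) + Lc2*cos(t1+t2)
       = 3.1*0.7771 + 1.8*0.9205 = 4.0661 m
tau1 = m1*g*x_c1 + m2*g*x_c2
     = 10*9.81*1.2046 + 6*9.81*4.0661
     = 118.1689 + 239.3284
     = 357.4973 Nm


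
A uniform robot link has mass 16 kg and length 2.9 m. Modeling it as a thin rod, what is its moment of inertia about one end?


I = (1/3) * m * L^2
= (1/3) * 16 * 2.9^2
= 0.333333 * 16 * 8.41
= 44.8533 kg*m^2


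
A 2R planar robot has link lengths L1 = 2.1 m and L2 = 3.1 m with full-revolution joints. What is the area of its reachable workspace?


r_max = L1 + L2 = 5.2 m
r_min = |L1 - L2| = 1.0 m
Area = pi*(r_max^2 - r_min^2)
= pi*(27.04 - 1.0)
= pi * 26.04
= 81.8071 m^2


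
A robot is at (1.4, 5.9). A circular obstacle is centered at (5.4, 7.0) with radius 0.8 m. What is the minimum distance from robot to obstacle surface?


center_dist = sqrt((1.4-5.4)^2 + (5.9-7.0)^2)
= sqrt(16.0 + 1.21)
= 4.1485
min_dist = center_dist - radius = 4.1485 - 0.8 = 3.3485 m


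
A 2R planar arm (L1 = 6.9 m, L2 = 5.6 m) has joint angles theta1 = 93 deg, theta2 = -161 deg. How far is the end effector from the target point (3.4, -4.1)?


End effector via forward kinematics:
x = L1*cos(t1) + L2*cos(t1+t2) = 1.7367
y = L1*sin(t1) + L2*sin(t1+t2) = 1.6983
Distance to target:
d = sqrt((3.4 - 1.7367)^2 + (-4.1 - 1.6983)^2)
= sqrt(2.7666 + 33.6204)
= 6.0322 m


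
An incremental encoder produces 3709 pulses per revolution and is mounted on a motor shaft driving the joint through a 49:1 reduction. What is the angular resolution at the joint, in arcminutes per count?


counts per rev = 3709
effective counts at joint = 3709 * 49 = 181741
resolution = 360*60 / 181741
= 0.1189 arcmin/count


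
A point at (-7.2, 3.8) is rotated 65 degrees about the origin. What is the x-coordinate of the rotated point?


x' = x*cos(theta) - y*sin(theta)
cos(65 deg) = 0.4226, sin(65 deg) = 0.9063
x' = -7.2 * 0.4226 - 3.8 * 0.9063
= -3.0429 - 3.444
= -6.4868


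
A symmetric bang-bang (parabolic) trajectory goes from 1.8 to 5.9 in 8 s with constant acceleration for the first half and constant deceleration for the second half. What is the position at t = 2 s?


Symmetric rest-to-rest: each phase covers (pf-p0)/2 in time T/2. 0.5*a*(T/2)^2 = (pf-p0)/2 => a = 4*(pf-p0)/T^2
a = 4*(5.9-1.8)/8^2 = 0.2563
t = 2 is in the acceleration phase (t <= T/2).
p = p0 + 0.5*a*t^2 = 1.8 + 0.5*0.2563*2^2
= 2.3125


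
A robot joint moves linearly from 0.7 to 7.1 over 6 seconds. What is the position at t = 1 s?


s = t/T = 1/6 = 0.1667
p(t) = p0 + (pf-p0)*s
= 0.7 + (7.1 - 0.7) * 0.1667
= 1.7667


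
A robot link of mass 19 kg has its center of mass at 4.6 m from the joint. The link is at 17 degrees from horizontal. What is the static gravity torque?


tau = m*g*L*cos(angle)
= 19 * 9.81 * 4.6 * cos(17 deg)
= 19 * 9.81 * 4.6 * 0.9563
= 819.93 Nm


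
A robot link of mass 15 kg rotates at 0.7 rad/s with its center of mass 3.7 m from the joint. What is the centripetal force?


F = m * omega^2 * r
= 15 * 0.7^2 * 3.7
= 15 * 0.49 * 3.7
= 27.195 N


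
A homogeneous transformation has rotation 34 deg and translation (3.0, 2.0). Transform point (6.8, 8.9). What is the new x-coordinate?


x' = cos(theta)*px - sin(theta)*py + tx
= 0.829*6.8 - 0.5592*8.9 + 3.0
= 3.6606


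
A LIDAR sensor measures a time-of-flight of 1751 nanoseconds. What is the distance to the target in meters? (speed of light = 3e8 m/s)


tof = 1751 ns = 1.751e-06 s
dist = c * tof / 2
= 3e8 * 1.751e-06 / 2
= 262.65 m


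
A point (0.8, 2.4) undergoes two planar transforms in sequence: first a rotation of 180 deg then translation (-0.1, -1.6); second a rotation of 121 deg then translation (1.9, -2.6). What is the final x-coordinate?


After transform 1:
x1 = cos(180)*0.8 - sin(180)*2.4 + -0.1 = -0.9
y1 = sin(180)*0.8 + cos(180)*2.4 + -1.6 = -4.0
After transform 2:
x2 = cos(121)*-0.9 - sin(121)*-4.0 + 1.9
= 5.7922


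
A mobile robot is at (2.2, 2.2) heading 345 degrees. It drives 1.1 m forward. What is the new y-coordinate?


y_new = y0 + d*sin(theta)
= 2.2 + 1.1*sin(345)
= 2.2 + -0.2847
= 1.9153


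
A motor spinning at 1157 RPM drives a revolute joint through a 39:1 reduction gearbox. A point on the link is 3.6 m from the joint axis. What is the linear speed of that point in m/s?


omega_motor = 1157 * 2*pi/60 = 121.1608 rad/s
omega_joint = omega_motor / 39 = 3.1067 rad/s
v = omega_joint * r = 3.1067 * 3.6
= 11.1841 m/s


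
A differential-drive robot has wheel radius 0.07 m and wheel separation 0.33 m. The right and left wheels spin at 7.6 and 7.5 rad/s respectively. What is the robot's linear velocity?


vR = r*wR = 0.07*7.6 = 0.532 m/s
vL = r*wL = 0.07*7.5 = 0.525 m/s
v = (vR+vL)/2 = 0.5285 m/s
omega = (vR-vL)/L = 0.0212 rad/s
linear velocity = 0.5285 m/s


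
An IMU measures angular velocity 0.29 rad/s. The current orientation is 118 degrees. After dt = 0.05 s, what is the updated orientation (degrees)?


delta_theta = w * dt = 0.29 * 0.05 = 0.0145 rad
= 0.8308 deg
theta_new = 118 + 0.8308 = 118.8308 deg


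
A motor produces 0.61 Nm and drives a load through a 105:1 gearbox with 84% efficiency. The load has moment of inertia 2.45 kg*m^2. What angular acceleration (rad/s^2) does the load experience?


tau_out = tau_motor * N * eta
= 0.61 * 105 * 0.84 = 53.802 Nm
alpha = tau_out / I = 53.802 / 2.45
= 21.96 rad/s^2


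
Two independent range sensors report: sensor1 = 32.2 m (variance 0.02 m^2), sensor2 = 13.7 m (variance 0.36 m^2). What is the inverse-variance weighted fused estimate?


w1 = (1/var1) / (1/var1 + 1/var2)
   = 50.0 / (50.0 + 2.7778) = 0.9474
w2 = 1 - w1 = 0.0526
fused = w1*s1 + w2*s2 = 30.5053 + 0.7211
= 31.2263 m


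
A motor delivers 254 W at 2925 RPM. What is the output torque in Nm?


omega = 2925 * 2*pi/60 = 306.3053 rad/s
tau = P / omega = 254 / 306.3053
= 0.8292 Nm


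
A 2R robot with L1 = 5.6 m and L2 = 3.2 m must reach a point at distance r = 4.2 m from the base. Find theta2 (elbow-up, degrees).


cos(theta2) = (r^2 - L1^2 - L2^2) / (2*L1*L2)
cos(theta2) = (17.64 - 31.36 - 10.24) / 35.84
cos(theta2) = -0.668527
theta2 = 131.9535 degrees


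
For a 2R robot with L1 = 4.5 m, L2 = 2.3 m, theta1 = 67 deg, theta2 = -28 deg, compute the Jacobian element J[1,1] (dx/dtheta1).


J[1,1] = -L1*sin(t1) - L2*sin(t1+t2)
= -4.5*sin(67) - 2.3*sin(39)
= -5.5897


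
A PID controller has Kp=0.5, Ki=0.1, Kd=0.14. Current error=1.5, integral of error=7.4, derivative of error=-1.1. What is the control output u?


u = Kp*e + Ki*int(e) + Kd*de/dt
= 0.5*1.5 + 0.1*7.4 + 0.14*(-1.1)
= 0.75 + 0.74 + -0.154
= 1.336


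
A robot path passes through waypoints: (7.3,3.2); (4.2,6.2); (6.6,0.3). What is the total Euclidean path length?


Segment lengths:
  seg1 = sqrt((-3.1)^2 + (3.0)^2) = 4.3139
  seg2 = sqrt((2.4)^2 + (-5.9)^2) = 6.3695
Total = 10.6834


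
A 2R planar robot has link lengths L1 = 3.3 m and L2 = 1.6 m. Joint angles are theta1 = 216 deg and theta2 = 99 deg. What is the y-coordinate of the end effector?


Convert angles to radians: theta1 = 3.7699, theta2 = 1.7279
y = L1*sin(theta1) + L2*sin(theta1+theta2)
y = -1.9397 + -1.1314
y = -3.0711


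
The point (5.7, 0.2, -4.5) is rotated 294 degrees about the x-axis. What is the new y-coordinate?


Rotation about x-axis: y' = y*cos(theta) - z*sin(theta)
= 0.2 * 0.4067 - -4.5 * -0.9135
= -4.0296


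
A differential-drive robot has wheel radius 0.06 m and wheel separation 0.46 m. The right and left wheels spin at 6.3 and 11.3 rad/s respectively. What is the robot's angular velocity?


vR = r*wR = 0.06*6.3 = 0.378 m/s
vL = r*wL = 0.06*11.3 = 0.678 m/s
v = (vR+vL)/2 = 0.528 m/s
omega = (vR-vL)/L = -0.6522 rad/s
angular velocity = -0.6522 rad/s


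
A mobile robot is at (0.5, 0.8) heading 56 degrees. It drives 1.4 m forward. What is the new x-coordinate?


x_new = x0 + d*cos(theta)
= 0.5 + 1.4*cos(56)
= 0.5 + 0.7829
= 1.2829


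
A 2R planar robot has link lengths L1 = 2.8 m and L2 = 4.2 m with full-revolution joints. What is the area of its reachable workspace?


r_max = L1 + L2 = 7.0 m
r_min = |L1 - L2| = 1.4 m
Area = pi*(r_max^2 - r_min^2)
= pi*(49.0 - 1.96)
= pi * 47.04
= 147.7805 m^2


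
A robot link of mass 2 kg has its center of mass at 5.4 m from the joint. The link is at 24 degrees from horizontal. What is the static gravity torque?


tau = m*g*L*cos(angle)
= 2 * 9.81 * 5.4 * cos(24 deg)
= 2 * 9.81 * 5.4 * 0.9135
= 96.7883 Nm


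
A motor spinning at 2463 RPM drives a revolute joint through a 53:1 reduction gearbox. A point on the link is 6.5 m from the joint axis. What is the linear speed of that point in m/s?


omega_motor = 2463 * 2*pi/60 = 257.9248 rad/s
omega_joint = omega_motor / 53 = 4.8665 rad/s
v = omega_joint * r = 4.8665 * 6.5
= 31.6323 m/s


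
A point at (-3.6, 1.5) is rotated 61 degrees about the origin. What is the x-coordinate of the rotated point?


x' = x*cos(theta) - y*sin(theta)
cos(61 deg) = 0.4848, sin(61 deg) = 0.8746
x' = -3.6 * 0.4848 - 1.5 * 0.8746
= -1.7453 - 1.3119
= -3.0572


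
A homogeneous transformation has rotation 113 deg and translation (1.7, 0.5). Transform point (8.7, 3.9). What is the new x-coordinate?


x' = cos(theta)*px - sin(theta)*py + tx
= -0.3907*8.7 - 0.9205*3.9 + 1.7
= -5.2893


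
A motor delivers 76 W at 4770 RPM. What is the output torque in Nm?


omega = 4770 * 2*pi/60 = 499.5132 rad/s
tau = P / omega = 76 / 499.5132
= 0.1521 Nm


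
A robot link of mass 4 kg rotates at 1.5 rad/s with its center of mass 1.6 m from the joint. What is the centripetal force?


F = m * omega^2 * r
= 4 * 1.5^2 * 1.6
= 4 * 2.25 * 1.6
= 14.4 N


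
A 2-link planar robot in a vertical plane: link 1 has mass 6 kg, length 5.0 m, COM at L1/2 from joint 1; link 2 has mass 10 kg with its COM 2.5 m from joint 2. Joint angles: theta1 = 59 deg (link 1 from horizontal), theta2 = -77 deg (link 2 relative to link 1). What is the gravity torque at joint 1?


Horizontal distance from joint 1 to link-1 COM:
  x_c1 = (L1/2)*cos(t1) = 2.5 * 0.515 = 1.2876 m
Horizontal distance from joint 1 to link-2 COM:
  x_c2 = L1*cos(t1) + Lc2*cos(t1+t2)
       = 5.0*0.515 + 2.5*0.9511 = 4.9528 m
tau1 = m1*g*x_c1 + m2*g*x_c2
     = 6*9.81*1.2876 + 10*9.81*4.9528
     = 75.7879 + 485.8728
     = 561.6606 Nm


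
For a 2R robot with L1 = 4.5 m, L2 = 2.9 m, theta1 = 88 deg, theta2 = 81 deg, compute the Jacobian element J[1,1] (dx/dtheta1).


J[1,1] = -L1*sin(t1) - L2*sin(t1+t2)
= -4.5*sin(88) - 2.9*sin(169)
= -5.0506


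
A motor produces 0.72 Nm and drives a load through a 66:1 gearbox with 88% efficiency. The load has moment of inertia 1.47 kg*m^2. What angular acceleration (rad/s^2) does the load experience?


tau_out = tau_motor * N * eta
= 0.72 * 66 * 0.88 = 41.8176 Nm
alpha = tau_out / I = 41.8176 / 1.47
= 28.4473 rad/s^2


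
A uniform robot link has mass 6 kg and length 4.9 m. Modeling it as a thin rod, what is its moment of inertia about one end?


I = (1/3) * m * L^2
= (1/3) * 6 * 4.9^2
= 0.333333 * 6 * 24.01
= 48.02 kg*m^2


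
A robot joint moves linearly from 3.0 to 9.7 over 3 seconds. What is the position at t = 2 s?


s = t/T = 2/3 = 0.6667
p(t) = p0 + (pf-p0)*s
= 3.0 + (9.7 - 3.0) * 0.6667
= 7.4667


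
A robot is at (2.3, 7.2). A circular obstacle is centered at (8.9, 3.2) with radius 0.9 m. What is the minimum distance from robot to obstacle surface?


center_dist = sqrt((2.3-8.9)^2 + (7.2-3.2)^2)
= sqrt(43.56 + 16.0)
= 7.7175
min_dist = center_dist - radius = 7.7175 - 0.9 = 6.8175 m


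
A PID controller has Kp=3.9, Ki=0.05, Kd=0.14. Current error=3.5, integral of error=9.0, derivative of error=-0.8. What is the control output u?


u = Kp*e + Ki*int(e) + Kd*de/dt
= 3.9*3.5 + 0.05*9.0 + 0.14*(-0.8)
= 13.65 + 0.45 + -0.112
= 13.988


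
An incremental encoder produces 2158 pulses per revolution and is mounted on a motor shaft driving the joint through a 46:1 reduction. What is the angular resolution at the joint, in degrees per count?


counts per rev = 2158
effective counts at joint = 2158 * 46 = 99268
resolution = 360 / 99268
= 0.0036 deg/count


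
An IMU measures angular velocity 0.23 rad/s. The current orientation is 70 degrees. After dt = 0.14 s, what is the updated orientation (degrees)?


delta_theta = w * dt = 0.23 * 0.14 = 0.0322 rad
= 1.8449 deg
theta_new = 70 + 1.8449 = 71.8449 deg


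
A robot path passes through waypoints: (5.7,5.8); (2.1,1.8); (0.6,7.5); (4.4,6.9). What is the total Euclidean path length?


Segment lengths:
  seg1 = sqrt((-3.6)^2 + (-4.0)^2) = 5.3814
  seg2 = sqrt((-1.5)^2 + (5.7)^2) = 5.8941
  seg3 = sqrt((3.8)^2 + (-0.6)^2) = 3.8471
Total = 15.1226


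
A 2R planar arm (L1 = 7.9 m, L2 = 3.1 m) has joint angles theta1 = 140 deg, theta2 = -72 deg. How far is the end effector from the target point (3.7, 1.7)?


End effector via forward kinematics:
x = L1*cos(t1) + L2*cos(t1+t2) = -4.8905
y = L1*sin(t1) + L2*sin(t1+t2) = 7.9523
Distance to target:
d = sqrt((3.7 - -4.8905)^2 + (1.7 - 7.9523)^2)
= sqrt(73.7962 + 39.0912)
= 10.6248 m


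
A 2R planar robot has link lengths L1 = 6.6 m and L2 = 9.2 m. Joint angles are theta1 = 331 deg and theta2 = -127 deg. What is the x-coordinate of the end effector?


Convert angles to radians: theta1 = 5.777, theta2 = -2.2166
x = L1*cos(theta1) + L2*cos(theta1+theta2)
x = 5.7725 + -8.4046
x = -2.6321


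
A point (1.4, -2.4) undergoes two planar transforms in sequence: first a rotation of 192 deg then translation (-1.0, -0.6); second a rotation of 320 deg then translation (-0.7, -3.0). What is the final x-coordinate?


After transform 1:
x1 = cos(192)*1.4 - sin(192)*-2.4 + -1.0 = -2.8684
y1 = sin(192)*1.4 + cos(192)*-2.4 + -0.6 = 1.4565
After transform 2:
x2 = cos(320)*-2.8684 - sin(320)*1.4565 + -0.7
= -1.9611


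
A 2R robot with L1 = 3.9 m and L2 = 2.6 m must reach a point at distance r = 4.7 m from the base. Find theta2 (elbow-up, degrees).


cos(theta2) = (r^2 - L1^2 - L2^2) / (2*L1*L2)
cos(theta2) = (22.09 - 15.21 - 6.76) / 20.28
cos(theta2) = 0.005917
theta2 = 89.661 degrees


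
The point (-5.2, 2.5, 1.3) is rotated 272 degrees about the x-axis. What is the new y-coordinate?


Rotation about x-axis: y' = y*cos(theta) - z*sin(theta)
= 2.5 * 0.0349 - 1.3 * -0.9994
= 1.3865


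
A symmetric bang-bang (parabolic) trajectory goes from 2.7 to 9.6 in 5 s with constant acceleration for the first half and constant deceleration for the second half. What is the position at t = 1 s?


Symmetric rest-to-rest: each phase covers (pf-p0)/2 in time T/2. 0.5*a*(T/2)^2 = (pf-p0)/2 => a = 4*(pf-p0)/T^2
a = 4*(9.6-2.7)/5^2 = 1.104
t = 1 is in the acceleration phase (t <= T/2).
p = p0 + 0.5*a*t^2 = 2.7 + 0.5*1.104*1^2
= 3.252


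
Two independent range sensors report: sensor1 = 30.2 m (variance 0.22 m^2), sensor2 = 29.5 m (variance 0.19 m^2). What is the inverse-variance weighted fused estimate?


w1 = (1/var1) / (1/var1 + 1/var2)
   = 4.5455 / (4.5455 + 5.2632) = 0.4634
w2 = 1 - w1 = 0.5366
fused = w1*s1 + w2*s2 = 13.9951 + 15.8293
= 29.8244 m


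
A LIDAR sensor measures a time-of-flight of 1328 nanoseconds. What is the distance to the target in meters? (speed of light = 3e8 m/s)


tof = 1328 ns = 1.328e-06 s
dist = c * tof / 2
= 3e8 * 1.328e-06 / 2
= 199.2 m


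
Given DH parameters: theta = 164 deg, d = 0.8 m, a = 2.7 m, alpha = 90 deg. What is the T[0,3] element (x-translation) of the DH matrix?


T[0,3] = a * cos(theta)
= 2.7 * cos(164 deg)
= 2.7 * -0.9613
= -2.5954


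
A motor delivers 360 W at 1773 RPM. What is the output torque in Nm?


omega = 1773 * 2*pi/60 = 185.6681 rad/s
tau = P / omega = 360 / 185.6681
= 1.9389 Nm


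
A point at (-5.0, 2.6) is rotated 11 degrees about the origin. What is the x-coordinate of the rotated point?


x' = x*cos(theta) - y*sin(theta)
cos(11 deg) = 0.9816, sin(11 deg) = 0.1908
x' = -5.0 * 0.9816 - 2.6 * 0.1908
= -4.9081 - 0.4961
= -5.4042


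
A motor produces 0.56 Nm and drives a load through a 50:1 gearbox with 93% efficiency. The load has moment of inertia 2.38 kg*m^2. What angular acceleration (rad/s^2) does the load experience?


tau_out = tau_motor * N * eta
= 0.56 * 50 * 0.93 = 26.04 Nm
alpha = tau_out / I = 26.04 / 2.38
= 10.9412 rad/s^2


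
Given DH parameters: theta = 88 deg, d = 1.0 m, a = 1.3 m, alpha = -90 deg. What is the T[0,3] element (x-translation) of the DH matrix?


T[0,3] = a * cos(theta)
= 1.3 * cos(88 deg)
= 1.3 * 0.0349
= 0.0454


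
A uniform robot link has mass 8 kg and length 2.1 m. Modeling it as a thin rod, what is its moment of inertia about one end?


I = (1/3) * m * L^2
= (1/3) * 8 * 2.1^2
= 0.333333 * 8 * 4.41
= 11.76 kg*m^2


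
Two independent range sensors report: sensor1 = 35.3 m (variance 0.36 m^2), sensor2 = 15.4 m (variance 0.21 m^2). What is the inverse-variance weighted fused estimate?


w1 = (1/var1) / (1/var1 + 1/var2)
   = 2.7778 / (2.7778 + 4.7619) = 0.3684
w2 = 1 - w1 = 0.6316
fused = w1*s1 + w2*s2 = 13.0053 + 9.7263
= 22.7316 m


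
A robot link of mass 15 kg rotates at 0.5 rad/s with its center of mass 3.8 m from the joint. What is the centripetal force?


F = m * omega^2 * r
= 15 * 0.5^2 * 3.8
= 15 * 0.25 * 3.8
= 14.25 N


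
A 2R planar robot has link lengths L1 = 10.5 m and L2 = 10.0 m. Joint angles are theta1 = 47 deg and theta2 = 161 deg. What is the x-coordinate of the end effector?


Convert angles to radians: theta1 = 0.8203, theta2 = 2.81
x = L1*cos(theta1) + L2*cos(theta1+theta2)
x = 7.161 + -8.8295
x = -1.6685


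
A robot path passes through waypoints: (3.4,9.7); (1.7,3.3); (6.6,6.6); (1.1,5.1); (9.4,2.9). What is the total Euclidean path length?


Segment lengths:
  seg1 = sqrt((-1.7)^2 + (-6.4)^2) = 6.6219
  seg2 = sqrt((4.9)^2 + (3.3)^2) = 5.9076
  seg3 = sqrt((-5.5)^2 + (-1.5)^2) = 5.7009
  seg4 = sqrt((8.3)^2 + (-2.2)^2) = 8.5866
Total = 26.8171


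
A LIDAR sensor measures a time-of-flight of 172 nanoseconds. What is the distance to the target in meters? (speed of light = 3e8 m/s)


tof = 172 ns = 1.72e-07 s
dist = c * tof / 2
= 3e8 * 1.72e-07 / 2
= 25.8 m


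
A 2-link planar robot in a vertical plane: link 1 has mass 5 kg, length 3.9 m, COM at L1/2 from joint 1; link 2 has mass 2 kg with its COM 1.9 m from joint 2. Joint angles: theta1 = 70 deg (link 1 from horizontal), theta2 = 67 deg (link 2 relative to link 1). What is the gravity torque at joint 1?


Horizontal distance from joint 1 to link-1 COM:
  x_c1 = (L1/2)*cos(t1) = 1.95 * 0.342 = 0.6669 m
Horizontal distance from joint 1 to link-2 COM:
  x_c2 = L1*cos(t1) + Lc2*cos(t1+t2)
       = 3.9*0.342 + 1.9*-0.7314 = -0.0557 m
tau1 = m1*g*x_c1 + m2*g*x_c2
     = 5*9.81*0.6669 + 2*9.81*-0.0557
     = 32.7134 + -1.0927
     = 31.6207 Nm


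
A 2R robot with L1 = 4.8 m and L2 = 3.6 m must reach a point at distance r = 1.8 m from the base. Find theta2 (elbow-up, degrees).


cos(theta2) = (r^2 - L1^2 - L2^2) / (2*L1*L2)
cos(theta2) = (3.24 - 23.04 - 12.96) / 34.56
cos(theta2) = -0.947917
theta2 = 161.4267 degrees


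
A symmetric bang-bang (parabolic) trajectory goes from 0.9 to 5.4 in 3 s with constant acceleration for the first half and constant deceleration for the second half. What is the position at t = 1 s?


Symmetric rest-to-rest: each phase covers (pf-p0)/2 in time T/2. 0.5*a*(T/2)^2 = (pf-p0)/2 => a = 4*(pf-p0)/T^2
a = 4*(5.4-0.9)/3^2 = 2.0
t = 1 is in the acceleration phase (t <= T/2).
p = p0 + 0.5*a*t^2 = 0.9 + 0.5*2.0*1^2
= 1.9


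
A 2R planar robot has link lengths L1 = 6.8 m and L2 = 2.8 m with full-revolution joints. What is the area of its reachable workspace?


r_max = L1 + L2 = 9.6 m
r_min = |L1 - L2| = 4.0 m
Area = pi*(r_max^2 - r_min^2)
= pi*(92.16 - 16.0)
= pi * 76.16
= 239.2637 m^2


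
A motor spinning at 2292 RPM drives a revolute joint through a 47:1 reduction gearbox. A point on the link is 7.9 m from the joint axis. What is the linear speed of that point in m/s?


omega_motor = 2292 * 2*pi/60 = 240.0177 rad/s
omega_joint = omega_motor / 47 = 5.1068 rad/s
v = omega_joint * r = 5.1068 * 7.9
= 40.3434 m/s


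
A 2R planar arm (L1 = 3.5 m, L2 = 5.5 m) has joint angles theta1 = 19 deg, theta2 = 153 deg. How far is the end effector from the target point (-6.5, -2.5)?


End effector via forward kinematics:
x = L1*cos(t1) + L2*cos(t1+t2) = -2.1372
y = L1*sin(t1) + L2*sin(t1+t2) = 1.9049
Distance to target:
d = sqrt((-6.5 - -2.1372)^2 + (-2.5 - 1.9049)^2)
= sqrt(19.0344 + 19.4035)
= 6.1998 m


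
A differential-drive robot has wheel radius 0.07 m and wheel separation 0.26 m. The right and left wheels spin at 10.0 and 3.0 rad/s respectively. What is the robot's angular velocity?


vR = r*wR = 0.07*10.0 = 0.7 m/s
vL = r*wL = 0.07*3.0 = 0.21 m/s
v = (vR+vL)/2 = 0.455 m/s
omega = (vR-vL)/L = 1.8846 rad/s
angular velocity = 1.8846 rad/s


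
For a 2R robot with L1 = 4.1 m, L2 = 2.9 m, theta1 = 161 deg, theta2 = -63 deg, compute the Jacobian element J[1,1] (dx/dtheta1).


J[1,1] = -L1*sin(t1) - L2*sin(t1+t2)
= -4.1*sin(161) - 2.9*sin(98)
= -4.2066


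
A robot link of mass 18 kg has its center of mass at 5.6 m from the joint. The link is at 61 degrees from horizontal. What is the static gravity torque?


tau = m*g*L*cos(angle)
= 18 * 9.81 * 5.6 * cos(61 deg)
= 18 * 9.81 * 5.6 * 0.4848
= 479.403 Nm


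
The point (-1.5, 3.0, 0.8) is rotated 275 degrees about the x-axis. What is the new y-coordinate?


Rotation about x-axis: y' = y*cos(theta) - z*sin(theta)
= 3.0 * 0.0872 - 0.8 * -0.9962
= 1.0584


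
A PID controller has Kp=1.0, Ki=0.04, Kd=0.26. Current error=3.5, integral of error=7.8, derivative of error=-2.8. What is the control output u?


u = Kp*e + Ki*int(e) + Kd*de/dt
= 1.0*3.5 + 0.04*7.8 + 0.26*(-2.8)
= 3.5 + 0.312 + -0.728
= 3.084


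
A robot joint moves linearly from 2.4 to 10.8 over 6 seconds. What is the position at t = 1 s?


s = t/T = 1/6 = 0.1667
p(t) = p0 + (pf-p0)*s
= 2.4 + (10.8 - 2.4) * 0.1667
= 3.8


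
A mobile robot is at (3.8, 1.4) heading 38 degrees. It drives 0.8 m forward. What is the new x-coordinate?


x_new = x0 + d*cos(theta)
= 3.8 + 0.8*cos(38)
= 3.8 + 0.6304
= 4.4304


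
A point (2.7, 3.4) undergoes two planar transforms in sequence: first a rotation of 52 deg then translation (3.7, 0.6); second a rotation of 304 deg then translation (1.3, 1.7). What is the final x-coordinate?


After transform 1:
x1 = cos(52)*2.7 - sin(52)*3.4 + 3.7 = 2.683
y1 = sin(52)*2.7 + cos(52)*3.4 + 0.6 = 4.8209
After transform 2:
x2 = cos(304)*2.683 - sin(304)*4.8209 + 1.3
= 6.797


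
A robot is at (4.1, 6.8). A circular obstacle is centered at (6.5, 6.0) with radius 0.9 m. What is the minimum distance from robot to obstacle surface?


center_dist = sqrt((4.1-6.5)^2 + (6.8-6.0)^2)
= sqrt(5.76 + 0.64)
= 2.5298
min_dist = center_dist - radius = 2.5298 - 0.9 = 1.6298 m


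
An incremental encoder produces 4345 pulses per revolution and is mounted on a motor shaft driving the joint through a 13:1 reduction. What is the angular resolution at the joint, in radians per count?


counts per rev = 4345
effective counts at joint = 4345 * 13 = 56485
resolution = 2*pi / 56485
= 1.1124e-04 rad/count


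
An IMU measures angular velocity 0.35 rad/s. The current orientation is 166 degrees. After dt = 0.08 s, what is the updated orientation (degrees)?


delta_theta = w * dt = 0.35 * 0.08 = 0.028 rad
= 1.6043 deg
theta_new = 166 + 1.6043 = 167.6043 deg


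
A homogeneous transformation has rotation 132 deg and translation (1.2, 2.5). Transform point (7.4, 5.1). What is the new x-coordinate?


x' = cos(theta)*px - sin(theta)*py + tx
= -0.6691*7.4 - 0.7431*5.1 + 1.2
= -7.5416


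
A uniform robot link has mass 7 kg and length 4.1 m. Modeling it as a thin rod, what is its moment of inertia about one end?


I = (1/3) * m * L^2
= (1/3) * 7 * 4.1^2
= 0.333333 * 7 * 16.81
= 39.2233 kg*m^2


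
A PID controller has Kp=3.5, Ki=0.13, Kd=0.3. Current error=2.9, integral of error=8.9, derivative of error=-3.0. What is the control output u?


u = Kp*e + Ki*int(e) + Kd*de/dt
= 3.5*2.9 + 0.13*8.9 + 0.3*(-3.0)
= 10.15 + 1.157 + -0.9
= 10.407


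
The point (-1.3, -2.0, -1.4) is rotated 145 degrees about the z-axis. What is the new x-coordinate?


Rotation about z-axis: x' = x*cos(theta) - y*sin(theta)
= -1.3 * -0.8192 - -2.0 * 0.5736
= 2.2121


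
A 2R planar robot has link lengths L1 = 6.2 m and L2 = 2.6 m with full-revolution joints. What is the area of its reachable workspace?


r_max = L1 + L2 = 8.8 m
r_min = |L1 - L2| = 3.6 m
Area = pi*(r_max^2 - r_min^2)
= pi*(77.44 - 12.96)
= pi * 64.48
= 202.5699 m^2


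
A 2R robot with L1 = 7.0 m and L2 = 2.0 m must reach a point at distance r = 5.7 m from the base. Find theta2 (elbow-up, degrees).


cos(theta2) = (r^2 - L1^2 - L2^2) / (2*L1*L2)
cos(theta2) = (32.49 - 49.0 - 4.0) / 28.0
cos(theta2) = -0.7325
theta2 = 137.0964 degrees


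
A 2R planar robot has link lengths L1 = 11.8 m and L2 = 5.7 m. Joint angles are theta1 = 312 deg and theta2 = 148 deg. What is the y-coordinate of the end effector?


Convert angles to radians: theta1 = 5.4454, theta2 = 2.5831
y = L1*sin(theta1) + L2*sin(theta1+theta2)
y = -8.7691 + 5.6134
y = -3.1557


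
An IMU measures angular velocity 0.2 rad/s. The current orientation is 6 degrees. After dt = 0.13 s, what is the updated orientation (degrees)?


delta_theta = w * dt = 0.2 * 0.13 = 0.026 rad
= 1.4897 deg
theta_new = 6 + 1.4897 = 7.4897 deg


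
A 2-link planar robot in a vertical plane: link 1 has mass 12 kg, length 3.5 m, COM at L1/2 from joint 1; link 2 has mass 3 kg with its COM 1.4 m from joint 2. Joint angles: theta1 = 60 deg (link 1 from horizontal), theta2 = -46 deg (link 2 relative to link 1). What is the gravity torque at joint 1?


Horizontal distance from joint 1 to link-1 COM:
  x_c1 = (L1/2)*cos(t1) = 1.75 * 0.5 = 0.875 m
Horizontal distance from joint 1 to link-2 COM:
  x_c2 = L1*cos(t1) + Lc2*cos(t1+t2)
       = 3.5*0.5 + 1.4*0.9703 = 3.1084 m
tau1 = m1*g*x_c1 + m2*g*x_c2
     = 12*9.81*0.875 + 3*9.81*3.1084
     = 103.005 + 91.4806
     = 194.4856 Nm


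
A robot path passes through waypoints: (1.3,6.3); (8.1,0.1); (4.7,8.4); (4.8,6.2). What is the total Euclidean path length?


Segment lengths:
  seg1 = sqrt((6.8)^2 + (-6.2)^2) = 9.2022
  seg2 = sqrt((-3.4)^2 + (8.3)^2) = 8.9694
  seg3 = sqrt((0.1)^2 + (-2.2)^2) = 2.2023
Total = 20.3738


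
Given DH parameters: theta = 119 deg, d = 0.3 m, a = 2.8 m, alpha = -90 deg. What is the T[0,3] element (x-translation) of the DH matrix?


T[0,3] = a * cos(theta)
= 2.8 * cos(119 deg)
= 2.8 * -0.4848
= -1.3575


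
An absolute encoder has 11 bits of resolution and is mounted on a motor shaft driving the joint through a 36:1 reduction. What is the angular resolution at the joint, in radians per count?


counts = 2^11 = 2048
effective counts at joint = 2048 * 36 = 73728
resolution = 2*pi / 73728
= 8.5221e-05 rad/count


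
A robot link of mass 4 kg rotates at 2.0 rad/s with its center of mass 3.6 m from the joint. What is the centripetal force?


F = m * omega^2 * r
= 4 * 2.0^2 * 3.6
= 4 * 4.0 * 3.6
= 57.6 N


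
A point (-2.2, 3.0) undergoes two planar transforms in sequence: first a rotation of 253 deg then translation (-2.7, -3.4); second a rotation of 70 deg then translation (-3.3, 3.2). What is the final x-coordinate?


After transform 1:
x1 = cos(253)*-2.2 - sin(253)*3.0 + -2.7 = 0.8121
y1 = sin(253)*-2.2 + cos(253)*3.0 + -3.4 = -2.1732
After transform 2:
x2 = cos(70)*0.8121 - sin(70)*-2.1732 + -3.3
= -0.9801


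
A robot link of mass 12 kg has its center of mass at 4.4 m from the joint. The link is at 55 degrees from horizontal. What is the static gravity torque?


tau = m*g*L*cos(angle)
= 12 * 9.81 * 4.4 * cos(55 deg)
= 12 * 9.81 * 4.4 * 0.5736
= 297.0942 Nm


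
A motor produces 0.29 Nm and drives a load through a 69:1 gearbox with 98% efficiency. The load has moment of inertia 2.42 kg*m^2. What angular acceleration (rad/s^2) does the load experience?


tau_out = tau_motor * N * eta
= 0.29 * 69 * 0.98 = 19.6098 Nm
alpha = tau_out / I = 19.6098 / 2.42
= 8.1032 rad/s^2


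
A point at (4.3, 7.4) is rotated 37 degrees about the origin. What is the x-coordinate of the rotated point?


x' = x*cos(theta) - y*sin(theta)
cos(37 deg) = 0.7986, sin(37 deg) = 0.6018
x' = 4.3 * 0.7986 - 7.4 * 0.6018
= 3.4341 - 4.4534
= -1.0193


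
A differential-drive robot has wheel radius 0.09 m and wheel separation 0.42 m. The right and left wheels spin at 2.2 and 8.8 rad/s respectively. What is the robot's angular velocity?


vR = r*wR = 0.09*2.2 = 0.198 m/s
vL = r*wL = 0.09*8.8 = 0.792 m/s
v = (vR+vL)/2 = 0.495 m/s
omega = (vR-vL)/L = -1.4143 rad/s
angular velocity = -1.4143 rad/s


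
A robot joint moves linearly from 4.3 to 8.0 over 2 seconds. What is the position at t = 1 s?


s = t/T = 1/2 = 0.5
p(t) = p0 + (pf-p0)*s
= 4.3 + (8.0 - 4.3) * 0.5
= 6.15


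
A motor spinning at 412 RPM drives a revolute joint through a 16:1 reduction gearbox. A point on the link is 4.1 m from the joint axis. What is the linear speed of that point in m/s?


omega_motor = 412 * 2*pi/60 = 43.1445 rad/s
omega_joint = omega_motor / 16 = 2.6965 rad/s
v = omega_joint * r = 2.6965 * 4.1
= 11.0558 m/s


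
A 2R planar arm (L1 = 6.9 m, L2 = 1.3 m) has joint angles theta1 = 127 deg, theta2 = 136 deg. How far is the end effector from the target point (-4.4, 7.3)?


End effector via forward kinematics:
x = L1*cos(t1) + L2*cos(t1+t2) = -4.311
y = L1*sin(t1) + L2*sin(t1+t2) = 4.2203
Distance to target:
d = sqrt((-4.4 - -4.311)^2 + (7.3 - 4.2203)^2)
= sqrt(0.0079 + 9.4847)
= 3.081 m


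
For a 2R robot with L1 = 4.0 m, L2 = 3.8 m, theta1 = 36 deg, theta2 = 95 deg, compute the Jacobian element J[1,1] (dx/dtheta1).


J[1,1] = -L1*sin(t1) - L2*sin(t1+t2)
= -4.0*sin(36) - 3.8*sin(131)
= -5.219


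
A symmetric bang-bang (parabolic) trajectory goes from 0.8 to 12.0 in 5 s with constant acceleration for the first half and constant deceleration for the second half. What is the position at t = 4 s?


Symmetric rest-to-rest: each phase covers (pf-p0)/2 in time T/2. 0.5*a*(T/2)^2 = (pf-p0)/2 => a = 4*(pf-p0)/T^2
a = 4*(12.0-0.8)/5^2 = 1.792
t = 4 is in the deceleration phase (t > T/2).
p = pf - 0.5*a*(T-t)^2 = 12.0 - 0.5*1.792*1^2
= 11.104
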